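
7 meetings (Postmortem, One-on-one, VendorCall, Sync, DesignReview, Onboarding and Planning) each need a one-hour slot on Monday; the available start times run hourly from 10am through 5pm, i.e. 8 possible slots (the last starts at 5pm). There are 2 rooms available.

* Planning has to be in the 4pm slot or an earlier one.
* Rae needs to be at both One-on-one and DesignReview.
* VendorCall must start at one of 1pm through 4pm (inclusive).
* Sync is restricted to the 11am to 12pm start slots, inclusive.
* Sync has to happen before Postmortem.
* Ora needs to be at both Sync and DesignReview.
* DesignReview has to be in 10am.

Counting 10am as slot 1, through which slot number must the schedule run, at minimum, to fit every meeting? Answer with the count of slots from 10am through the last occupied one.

The precedence chain requires at least 2 distinct slots.
With at most 2 per slot and 7 meetings, at least 4 slots are needed.
VendorCall can't be placed before 1pm — that is slot 4 counting from 10am — so the schedule must run through at least 4 slots.
4 works (last occupied slot: 1pm): for example DesignReview -> 10am, Sync -> 11am, Onboarding -> 10am, Planning -> 12pm, Postmortem -> 12pm, VendorCall -> 1pm, One-on-one -> 11am.

4 slots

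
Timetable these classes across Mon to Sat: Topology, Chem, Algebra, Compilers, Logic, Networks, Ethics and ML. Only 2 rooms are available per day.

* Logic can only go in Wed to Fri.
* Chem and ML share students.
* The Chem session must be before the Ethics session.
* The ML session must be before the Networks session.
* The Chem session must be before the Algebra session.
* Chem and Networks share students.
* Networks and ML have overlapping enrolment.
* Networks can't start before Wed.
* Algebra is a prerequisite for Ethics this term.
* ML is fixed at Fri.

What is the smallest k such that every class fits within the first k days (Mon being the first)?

The precedence chain requires at least 3 distinct days.
With at most 2 per day and 8 classes, at least 4 days are needed.
Propagating the time windows through the other constraints, Networks can't land before Sat — that is day 6 counting from Mon — so the schedule must run through at least 6 days.
6 works (last occupied day: Sat): for example ML -> Fri, Ethics -> Wed, Networks -> Sat, Compilers -> Tue, Algebra -> Tue, Chem -> Mon, Logic -> Wed, Topology -> Mon.

6 days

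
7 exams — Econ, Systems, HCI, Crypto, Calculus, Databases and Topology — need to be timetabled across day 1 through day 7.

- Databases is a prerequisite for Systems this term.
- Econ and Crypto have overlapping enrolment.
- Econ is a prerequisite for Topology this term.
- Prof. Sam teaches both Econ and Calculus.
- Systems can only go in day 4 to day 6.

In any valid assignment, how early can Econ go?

Downstream work caps Econ at day 6.
Econ at day 1 is achievable: Topology -> day 2, Crypto -> day 2, Systems -> day 4, HCI -> day 1, Econ -> day 1, Databases -> day 1, Calculus -> day 2.

day 1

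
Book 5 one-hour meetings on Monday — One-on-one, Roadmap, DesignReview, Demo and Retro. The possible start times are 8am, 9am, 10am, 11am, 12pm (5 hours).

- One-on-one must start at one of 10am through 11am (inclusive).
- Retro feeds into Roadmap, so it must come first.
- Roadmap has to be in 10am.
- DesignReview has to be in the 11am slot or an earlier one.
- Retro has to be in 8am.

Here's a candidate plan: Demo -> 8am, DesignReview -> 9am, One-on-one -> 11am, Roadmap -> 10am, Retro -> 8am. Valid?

Yes

DesignReview has to be in the 11am slot or an earlier one — holds.
Roadmap has to be in 10am — holds.
Retro has to be in 8am — holds.
One-on-one must start at one of 10am through 11am (inclusive) — holds.
Retro feeds into Roadmap, so it must come first — holds.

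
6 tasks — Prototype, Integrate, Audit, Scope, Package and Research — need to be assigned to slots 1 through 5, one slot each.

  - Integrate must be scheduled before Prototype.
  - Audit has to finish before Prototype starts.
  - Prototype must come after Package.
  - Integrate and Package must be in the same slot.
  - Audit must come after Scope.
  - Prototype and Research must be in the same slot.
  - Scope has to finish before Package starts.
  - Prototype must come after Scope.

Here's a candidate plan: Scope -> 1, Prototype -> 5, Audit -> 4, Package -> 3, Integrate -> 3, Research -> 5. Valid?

Yes, all constraints hold

Prototype must come after Package — holds.
Prototype must come after Scope — holds.
Audit has to finish before Prototype starts — holds.
Scope has to finish before Package starts — holds.
Prototype and Research must be in the same slot — holds.
Integrate and Package must be in the same slot — holds.
Audit must come after Scope — holds.
Integrate must be scheduled before Prototype — holds.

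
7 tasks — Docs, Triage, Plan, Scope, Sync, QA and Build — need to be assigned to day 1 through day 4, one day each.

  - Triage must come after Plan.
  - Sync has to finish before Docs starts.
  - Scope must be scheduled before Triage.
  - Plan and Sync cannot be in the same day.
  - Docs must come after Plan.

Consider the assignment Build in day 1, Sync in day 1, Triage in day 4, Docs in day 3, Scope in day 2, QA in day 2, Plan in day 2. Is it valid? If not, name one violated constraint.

Docs must come after Plan — holds.
Sync has to finish before Docs starts — holds.
Scope must be scheduled before Triage — holds.
Plan and Sync cannot be in the same day — holds.
Triage must come after Plan — holds.

Yes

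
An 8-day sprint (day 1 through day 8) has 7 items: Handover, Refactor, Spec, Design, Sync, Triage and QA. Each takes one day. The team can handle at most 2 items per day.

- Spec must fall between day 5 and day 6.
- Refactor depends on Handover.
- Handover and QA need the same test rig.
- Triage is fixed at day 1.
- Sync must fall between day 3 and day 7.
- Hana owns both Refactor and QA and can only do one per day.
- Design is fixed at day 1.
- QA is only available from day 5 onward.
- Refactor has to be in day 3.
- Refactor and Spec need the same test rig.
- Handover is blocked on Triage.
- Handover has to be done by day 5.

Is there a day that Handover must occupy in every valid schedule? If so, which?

Triage is fixed at day 1 and must come before Handover, so Handover is at least day 2.
Refactor is fixed at day 3 and must come after Handover, so Handover is at most day 2.
So Handover must be day 2.

day 2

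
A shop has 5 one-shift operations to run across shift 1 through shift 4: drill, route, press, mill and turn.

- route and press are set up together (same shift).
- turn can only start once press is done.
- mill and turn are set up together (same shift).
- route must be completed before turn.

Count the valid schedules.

Splitting on drill: it can be shift 1 (6), shift 2 (6), shift 3 (6), shift 4 (6). Listing each branch's schedules as (route, press, mill, turn) by shift number:
drill=shift 1: (1,1,2,2) (1,1,3,3) (1,1,4,4) (2,2,3,3) (2,2,4,4) (3,3,4,4) — 6.
drill=shift 2: (1,1,2,2) (1,1,3,3) (1,1,4,4) (2,2,3,3) (2,2,4,4) (3,3,4,4) — 6.
drill=shift 3: (1,1,2,2) (1,1,3,3) (1,1,4,4) (2,2,3,3) (2,2,4,4) (3,3,4,4) — 6.
drill=shift 4: (1,1,2,2) (1,1,3,3) (1,1,4,4) (2,2,3,3) (2,2,4,4) (3,3,4,4) — 6.
Summing: 6 + 6 + 6 + 6 = 24.

24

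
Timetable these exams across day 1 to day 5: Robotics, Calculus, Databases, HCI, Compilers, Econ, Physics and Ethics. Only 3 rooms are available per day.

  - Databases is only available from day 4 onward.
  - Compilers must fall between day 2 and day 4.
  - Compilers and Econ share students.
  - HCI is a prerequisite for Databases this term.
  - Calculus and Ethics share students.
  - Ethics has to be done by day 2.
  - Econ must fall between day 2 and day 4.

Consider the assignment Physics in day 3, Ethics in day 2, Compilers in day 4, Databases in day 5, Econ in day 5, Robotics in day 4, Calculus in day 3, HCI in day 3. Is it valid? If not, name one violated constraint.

Ethics has to be done by day 2 — holds.
Calculus and Ethics share students — holds.
HCI is a prerequisite for Databases this term — holds.
Compilers must fall between day 2 and day 4 — holds.
Econ must fall between day 2 and day 4 — violated.
Only 3 rooms are available per day — holds.
Compilers and Econ share students — holds.
Databases is only available from day 4 onward — holds.

No — it violates: Econ must fall between day 2 and day 4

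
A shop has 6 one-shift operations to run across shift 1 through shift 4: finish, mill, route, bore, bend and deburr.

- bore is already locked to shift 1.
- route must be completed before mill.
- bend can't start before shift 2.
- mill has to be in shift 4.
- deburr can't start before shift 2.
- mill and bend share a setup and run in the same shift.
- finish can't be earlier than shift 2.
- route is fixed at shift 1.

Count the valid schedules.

9

Splitting on finish: it can be shift 2 (3), shift 3 (3), shift 4 (3). Listing each branch's schedules as (mill, route, bore, bend, deburr) by shift number:
finish=shift 2: (4,1,1,4,2) (4,1,1,4,3) (4,1,1,4,4) — 3.
finish=shift 3: (4,1,1,4,2) (4,1,1,4,3) (4,1,1,4,4) — 3.
finish=shift 4: (4,1,1,4,2) (4,1,1,4,3) (4,1,1,4,4) — 3.
Summing: 3 + 3 + 3 = 9.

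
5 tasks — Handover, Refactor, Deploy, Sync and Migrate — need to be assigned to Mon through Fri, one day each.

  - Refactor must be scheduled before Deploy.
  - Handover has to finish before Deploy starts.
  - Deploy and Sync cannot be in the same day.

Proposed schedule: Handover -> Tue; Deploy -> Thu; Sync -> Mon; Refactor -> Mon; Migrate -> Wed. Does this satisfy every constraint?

Deploy and Sync cannot be in the same day — holds.
Refactor must be scheduled before Deploy — holds.
Handover has to finish before Deploy starts — holds.

Yes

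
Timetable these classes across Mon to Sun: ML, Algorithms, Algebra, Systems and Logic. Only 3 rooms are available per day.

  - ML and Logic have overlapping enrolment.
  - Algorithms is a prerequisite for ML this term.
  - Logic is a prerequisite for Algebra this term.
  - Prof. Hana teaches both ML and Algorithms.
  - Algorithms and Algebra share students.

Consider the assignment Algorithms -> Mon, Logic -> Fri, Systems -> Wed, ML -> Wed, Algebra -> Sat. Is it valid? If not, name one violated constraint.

Valid

Only 3 rooms are available per day — holds.
Algorithms is a prerequisite for ML this term — holds.
Algorithms and Algebra share students — holds.
Logic is a prerequisite for Algebra this term — holds.
Prof. Hana teaches both ML and Algorithms — holds.
ML and Logic have overlapping enrolment — holds.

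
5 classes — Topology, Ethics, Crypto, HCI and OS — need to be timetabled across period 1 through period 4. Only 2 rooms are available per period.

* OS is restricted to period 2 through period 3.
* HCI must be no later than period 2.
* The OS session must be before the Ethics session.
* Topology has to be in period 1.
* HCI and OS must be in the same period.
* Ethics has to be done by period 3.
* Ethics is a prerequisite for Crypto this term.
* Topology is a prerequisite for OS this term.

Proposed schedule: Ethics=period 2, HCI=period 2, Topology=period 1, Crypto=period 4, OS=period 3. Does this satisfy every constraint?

Ethics is a prerequisite for Crypto this term — holds.
Topology is a prerequisite for OS this term — holds.
OS is restricted to period 2 through period 3 — holds.
Only 2 rooms are available per period — holds.
The OS session must be before the Ethics session — violated.
HCI and OS must be in the same period — violated.
Topology has to be in period 1 — holds.
Ethics has to be done by period 3 — holds.
HCI must be no later than period 2 — holds.

No. The OS session must be before the Ethics session is not satisfied.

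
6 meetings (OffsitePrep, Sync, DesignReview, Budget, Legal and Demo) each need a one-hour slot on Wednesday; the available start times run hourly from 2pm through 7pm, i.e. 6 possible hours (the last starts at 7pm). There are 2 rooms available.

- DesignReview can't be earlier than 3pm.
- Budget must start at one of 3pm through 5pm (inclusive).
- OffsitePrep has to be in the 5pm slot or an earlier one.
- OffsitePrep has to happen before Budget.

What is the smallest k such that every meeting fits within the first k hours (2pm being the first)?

The precedence chain requires at least 2 distinct hours.
With at most 2 per hour and 6 meetings, at least 3 hours are needed.
3 works (last occupied hour: 4pm): for example Sync -> 2pm; Budget -> 3pm; OffsitePrep -> 2pm; DesignReview -> 3pm; Legal -> 4pm; Demo -> 4pm.

3 hours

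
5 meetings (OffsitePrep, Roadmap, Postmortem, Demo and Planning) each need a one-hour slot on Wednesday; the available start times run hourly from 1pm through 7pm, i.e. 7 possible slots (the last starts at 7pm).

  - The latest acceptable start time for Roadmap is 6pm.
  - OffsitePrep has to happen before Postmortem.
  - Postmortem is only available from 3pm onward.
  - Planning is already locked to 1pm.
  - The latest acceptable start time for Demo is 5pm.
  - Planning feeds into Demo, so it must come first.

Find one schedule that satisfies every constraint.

Postmortem -> 3pm, Demo -> 2pm, Roadmap -> 1pm, Planning -> 1pm, OffsitePrep -> 1pm

Checking: OffsitePrep(1pm) before Postmortem(3pm); Planning(1pm) before Demo(2pm); Demo=2pm in [1pm,5pm]; Postmortem=3pm in [3pm,7pm]; Planning=1pm in [1pm,1pm]; Roadmap=1pm in [1pm,6pm].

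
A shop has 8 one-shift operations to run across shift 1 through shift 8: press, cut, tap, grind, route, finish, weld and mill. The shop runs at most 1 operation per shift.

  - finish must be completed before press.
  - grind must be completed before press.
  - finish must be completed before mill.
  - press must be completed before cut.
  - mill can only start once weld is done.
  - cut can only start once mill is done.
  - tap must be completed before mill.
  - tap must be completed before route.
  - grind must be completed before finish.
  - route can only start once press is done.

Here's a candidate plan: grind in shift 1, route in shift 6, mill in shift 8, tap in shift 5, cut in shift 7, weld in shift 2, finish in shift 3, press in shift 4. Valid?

Invalid. cut can only start once mill is done.

finish must be completed before press — holds.
grind must be completed before finish — holds.
mill can only start once weld is done — holds.
grind must be completed before press — holds.
tap must be completed before mill — holds.
cut can only start once mill is done — violated.
The shop runs at most 1 operation per shift — holds.
route can only start once press is done — holds.
tap must be completed before route — holds.
press must be completed before cut — holds.
finish must be completed before mill — holds.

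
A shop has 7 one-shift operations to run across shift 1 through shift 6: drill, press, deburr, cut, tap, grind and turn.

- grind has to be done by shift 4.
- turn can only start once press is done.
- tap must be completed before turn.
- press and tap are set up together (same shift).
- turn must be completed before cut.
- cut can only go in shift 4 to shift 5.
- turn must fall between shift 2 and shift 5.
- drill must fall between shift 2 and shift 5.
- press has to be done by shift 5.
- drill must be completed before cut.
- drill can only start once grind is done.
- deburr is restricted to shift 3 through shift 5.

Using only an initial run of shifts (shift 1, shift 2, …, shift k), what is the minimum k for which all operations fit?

The precedence chain requires at least 3 distinct shifts.
cut can't be placed before shift 4, so the schedule must run through at least shift 4.
4 works (last occupied shift: shift 4): for example press in shift 1; turn in shift 2; tap in shift 1; grind in shift 1; cut in shift 4; drill in shift 2; deburr in shift 3.

4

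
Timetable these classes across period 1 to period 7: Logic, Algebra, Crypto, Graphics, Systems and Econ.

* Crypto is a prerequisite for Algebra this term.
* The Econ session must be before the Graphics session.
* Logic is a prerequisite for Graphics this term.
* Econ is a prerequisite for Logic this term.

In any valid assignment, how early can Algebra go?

period 2

Precedence pushes Algebra to at least period 2.
Algebra at period 2 is achievable: Systems=period 1, Logic=period 2, Econ=period 1, Algebra=period 2, Graphics=period 3, Crypto=period 1.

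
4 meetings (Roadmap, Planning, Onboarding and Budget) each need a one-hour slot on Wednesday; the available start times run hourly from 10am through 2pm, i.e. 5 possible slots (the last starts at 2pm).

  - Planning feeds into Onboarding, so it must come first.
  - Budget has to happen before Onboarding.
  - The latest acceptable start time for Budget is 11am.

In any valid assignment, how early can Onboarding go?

11am

Precedence pushes Onboarding to at least 11am.
Onboarding at 11am is achievable: Onboarding -> 11am, Roadmap -> 10am, Budget -> 10am, Planning -> 10am.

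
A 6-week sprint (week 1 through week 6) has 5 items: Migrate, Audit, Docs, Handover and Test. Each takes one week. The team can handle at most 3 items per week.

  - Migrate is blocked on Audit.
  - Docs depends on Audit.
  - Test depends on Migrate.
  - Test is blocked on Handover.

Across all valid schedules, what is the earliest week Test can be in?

week 3

Precedence pushes Test to at least week 3.
Test at week 3 is achievable: Audit in week 1, Migrate in week 2, Handover in week 1, Test in week 3, Docs in week 2.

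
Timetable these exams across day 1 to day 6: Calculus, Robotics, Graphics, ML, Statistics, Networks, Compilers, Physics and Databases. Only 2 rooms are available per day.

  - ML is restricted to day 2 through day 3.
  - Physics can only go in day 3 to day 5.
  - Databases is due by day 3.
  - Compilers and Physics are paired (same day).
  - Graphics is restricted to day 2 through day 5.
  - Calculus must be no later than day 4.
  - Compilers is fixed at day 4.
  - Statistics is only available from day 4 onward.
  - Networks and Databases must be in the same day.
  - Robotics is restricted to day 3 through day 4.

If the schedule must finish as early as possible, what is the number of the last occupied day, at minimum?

With at most 2 per day and 9 exams, at least 5 days are needed.
Statistics can't be placed before day 4, so the schedule must run through at least day 4.
5 works (last occupied day: day 5): for example Robotics -> day 3, Networks -> day 1, Calculus -> day 2, Compilers -> day 4, Graphics -> day 3, ML -> day 2, Statistics -> day 5, Databases -> day 1, Physics -> day 4.

day 5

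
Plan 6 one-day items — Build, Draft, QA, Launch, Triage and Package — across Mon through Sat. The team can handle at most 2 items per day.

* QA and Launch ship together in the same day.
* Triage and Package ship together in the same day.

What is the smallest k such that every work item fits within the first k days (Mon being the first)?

3 days

With at most 2 per day and 6 work items, at least 3 days are needed.
3 works (last occupied day: Wed): for example Launch in Tue, Triage in Wed, Build in Mon, QA in Tue, Draft in Mon, Package in Wed.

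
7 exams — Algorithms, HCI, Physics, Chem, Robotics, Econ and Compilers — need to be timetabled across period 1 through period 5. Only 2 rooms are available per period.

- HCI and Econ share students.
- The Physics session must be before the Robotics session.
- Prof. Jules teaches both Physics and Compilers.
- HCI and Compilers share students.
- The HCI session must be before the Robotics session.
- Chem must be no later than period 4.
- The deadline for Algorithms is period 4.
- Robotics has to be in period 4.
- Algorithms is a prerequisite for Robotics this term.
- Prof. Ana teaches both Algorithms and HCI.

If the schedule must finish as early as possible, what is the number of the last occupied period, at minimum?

4

The precedence chain requires at least 2 distinct periods.
With at most 2 per period and 7 exams, at least 4 periods are needed.
Robotics can't be placed before period 4, so the schedule must run through at least period 4.
4 works (last occupied period: period 4): for example Compilers=period 3; Econ=period 3; Chem=period 2; Algorithms=period 1; Physics=period 1; Robotics=period 4; HCI=period 2.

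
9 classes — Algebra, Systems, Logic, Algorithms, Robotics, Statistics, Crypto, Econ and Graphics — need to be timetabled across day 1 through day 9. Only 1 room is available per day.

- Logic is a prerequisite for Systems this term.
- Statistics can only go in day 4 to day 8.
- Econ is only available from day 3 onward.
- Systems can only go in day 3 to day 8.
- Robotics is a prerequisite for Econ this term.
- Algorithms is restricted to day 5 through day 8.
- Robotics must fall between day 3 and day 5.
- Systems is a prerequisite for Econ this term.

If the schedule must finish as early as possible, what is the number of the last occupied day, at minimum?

9

The precedence chain requires at least 3 distinct days.
With at most 1 per day and 9 classes, at least 9 days are needed.
Algorithms can't be placed before day 5, so the schedule must run through at least day 5.
9 works (last occupied day: day 9): for example Logic=day 1; Statistics=day 4; Systems=day 6; Crypto=day 8; Graphics=day 9; Algebra=day 2; Algorithms=day 5; Robotics=day 3; Econ=day 7.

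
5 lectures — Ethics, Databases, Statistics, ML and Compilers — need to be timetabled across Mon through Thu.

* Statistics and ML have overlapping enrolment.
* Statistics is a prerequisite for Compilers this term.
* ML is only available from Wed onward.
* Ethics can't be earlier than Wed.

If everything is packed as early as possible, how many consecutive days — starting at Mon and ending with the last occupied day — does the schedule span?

3 days

The precedence chain requires at least 2 distinct days.
Ethics can't be placed before Wed — that is day 3 counting from Mon — so the schedule must run through at least 3 days.
3 works (last occupied day: Wed): for example Statistics=Mon, Compilers=Tue, ML=Wed, Databases=Mon, Ethics=Wed.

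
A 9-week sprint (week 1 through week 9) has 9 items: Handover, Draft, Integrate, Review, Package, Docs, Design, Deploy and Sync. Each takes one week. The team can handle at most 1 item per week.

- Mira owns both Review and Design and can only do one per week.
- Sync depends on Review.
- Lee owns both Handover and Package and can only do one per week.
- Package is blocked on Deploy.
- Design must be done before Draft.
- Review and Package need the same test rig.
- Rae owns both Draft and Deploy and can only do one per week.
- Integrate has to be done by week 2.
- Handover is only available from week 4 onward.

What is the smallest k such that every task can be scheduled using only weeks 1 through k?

The precedence chain requires at least 2 distinct weeks.
With at most 1 per week and 9 tasks, at least 9 weeks are needed.
Handover can't be placed before week 4, so the schedule must run through at least week 4.
9 works (last occupied week: week 9): for example Design -> week 2; Integrate -> week 1; Draft -> week 3; Handover -> week 4; Docs -> week 9; Sync -> week 8; Review -> week 5; Package -> week 7; Deploy -> week 6.

9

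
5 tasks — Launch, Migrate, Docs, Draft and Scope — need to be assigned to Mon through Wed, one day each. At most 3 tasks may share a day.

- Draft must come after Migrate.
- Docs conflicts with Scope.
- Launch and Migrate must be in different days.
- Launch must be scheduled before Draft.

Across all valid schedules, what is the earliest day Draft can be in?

Wed

Precedence pushes Draft to at least Tue.
Draft at Wed is achievable: Draft in Wed; Docs in Mon; Migrate in Tue; Scope in Tue; Launch in Mon.
Nothing earlier works — the conflict and capacity constraints rule out every day before Wed.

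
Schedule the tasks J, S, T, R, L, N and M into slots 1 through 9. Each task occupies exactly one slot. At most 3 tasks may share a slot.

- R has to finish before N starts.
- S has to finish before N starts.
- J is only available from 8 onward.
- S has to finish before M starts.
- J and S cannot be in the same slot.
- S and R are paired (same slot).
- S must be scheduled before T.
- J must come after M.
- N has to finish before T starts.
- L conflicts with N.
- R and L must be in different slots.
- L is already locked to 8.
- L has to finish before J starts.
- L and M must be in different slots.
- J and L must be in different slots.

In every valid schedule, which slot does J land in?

J's window is 8–9.
L is fixed at 8, and J can't share a slot with L.
So J must be 9.

9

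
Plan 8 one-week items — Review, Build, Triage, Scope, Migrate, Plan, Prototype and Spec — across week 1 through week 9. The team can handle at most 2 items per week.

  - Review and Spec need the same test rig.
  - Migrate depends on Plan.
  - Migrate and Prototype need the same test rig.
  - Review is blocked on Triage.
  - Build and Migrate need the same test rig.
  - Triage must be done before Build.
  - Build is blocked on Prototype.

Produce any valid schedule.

Review -> week 2; Triage -> week 1; Spec -> week 4; Scope -> week 3; Plan -> week 3; Build -> week 2; Migrate -> week 4; Prototype -> week 1

Checking: Triage(week 1) before Review(week 2); Triage(week 1) before Build(week 2); Plan(week 3) before Migrate(week 4); Prototype(week 1) before Build(week 2); Migrate(week 4) != Prototype(week 1); Review(week 2) != Spec(week 4); Build(week 2) != Migrate(week 4); max 2 per week (cap 2).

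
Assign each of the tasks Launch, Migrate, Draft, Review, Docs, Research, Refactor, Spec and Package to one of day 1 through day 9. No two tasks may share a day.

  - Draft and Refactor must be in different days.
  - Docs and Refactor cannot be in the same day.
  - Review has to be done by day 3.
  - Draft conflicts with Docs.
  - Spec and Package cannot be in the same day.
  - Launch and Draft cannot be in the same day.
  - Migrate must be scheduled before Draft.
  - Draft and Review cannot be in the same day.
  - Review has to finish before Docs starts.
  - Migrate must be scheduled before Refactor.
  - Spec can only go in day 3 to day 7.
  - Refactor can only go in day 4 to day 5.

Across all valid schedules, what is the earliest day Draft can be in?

Precedence pushes Draft to at least day 2.
Draft at day 2 is achievable: Research -> day 8; Migrate -> day 1; Review -> day 3; Draft -> day 2; Spec -> day 5; Docs -> day 6; Launch -> day 7; Package -> day 9; Refactor -> day 4.

day 2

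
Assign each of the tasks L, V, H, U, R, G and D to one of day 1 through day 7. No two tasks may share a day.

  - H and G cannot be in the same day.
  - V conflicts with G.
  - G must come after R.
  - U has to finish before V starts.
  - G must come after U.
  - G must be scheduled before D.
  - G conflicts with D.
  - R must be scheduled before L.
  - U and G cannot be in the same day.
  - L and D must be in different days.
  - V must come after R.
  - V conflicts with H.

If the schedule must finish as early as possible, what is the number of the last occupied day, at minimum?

day 7

The precedence chain requires at least 3 distinct days.
With at most 1 per day and 7 tasks, at least 7 days are needed.
7 works (last occupied day: day 7): for example V=day 4, U=day 2, D=day 6, H=day 7, G=day 3, R=day 1, L=day 5.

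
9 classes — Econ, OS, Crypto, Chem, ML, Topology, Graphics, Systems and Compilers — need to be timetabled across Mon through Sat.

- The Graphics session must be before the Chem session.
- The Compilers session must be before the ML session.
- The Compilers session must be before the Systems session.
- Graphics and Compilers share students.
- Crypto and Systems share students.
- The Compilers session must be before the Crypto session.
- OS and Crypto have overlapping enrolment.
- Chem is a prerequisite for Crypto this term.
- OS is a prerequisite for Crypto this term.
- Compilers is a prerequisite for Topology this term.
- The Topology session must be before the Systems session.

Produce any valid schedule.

OS -> Mon; Crypto -> Thu; Topology -> Tue; Chem -> Wed; Compilers -> Mon; Graphics -> Tue; Systems -> Wed; ML -> Tue; Econ -> Mon

Checking: Compilers(Mon) before ML(Tue); OS(Mon) before Crypto(Thu); Compilers(Mon) before Topology(Tue); Compilers(Mon) before Crypto(Thu); Topology(Tue) before Systems(Wed); Graphics(Tue) before Chem(Wed); Chem(Wed) before Crypto(Thu); Compilers(Mon) before Systems(Wed); OS(Mon) != Crypto(Thu); Graphics(Tue) != Compilers(Mon); Crypto(Thu) != Systems(Wed).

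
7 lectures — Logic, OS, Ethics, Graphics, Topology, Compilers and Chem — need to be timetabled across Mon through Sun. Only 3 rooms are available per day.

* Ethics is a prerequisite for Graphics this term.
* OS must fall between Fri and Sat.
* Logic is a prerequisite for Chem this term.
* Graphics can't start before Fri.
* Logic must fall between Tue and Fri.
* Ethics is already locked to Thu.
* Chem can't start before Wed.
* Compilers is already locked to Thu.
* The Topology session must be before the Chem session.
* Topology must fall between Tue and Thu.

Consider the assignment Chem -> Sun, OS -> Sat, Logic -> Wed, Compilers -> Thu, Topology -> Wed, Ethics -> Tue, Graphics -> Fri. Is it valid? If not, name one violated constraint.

Logic must fall between Tue and Fri — holds.
Chem can't start before Wed — holds.
Topology must fall between Tue and Thu — holds.
The Topology session must be before the Chem session — holds.
Only 3 rooms are available per day — holds.
Ethics is a prerequisite for Graphics this term — holds.
Compilers is already locked to Thu — holds.
OS must fall between Fri and Sat — holds.
Graphics can't start before Fri — holds.
Logic is a prerequisite for Chem this term — holds.
Ethics is already locked to Thu — violated.

No — it violates: Ethics is already locked to Thu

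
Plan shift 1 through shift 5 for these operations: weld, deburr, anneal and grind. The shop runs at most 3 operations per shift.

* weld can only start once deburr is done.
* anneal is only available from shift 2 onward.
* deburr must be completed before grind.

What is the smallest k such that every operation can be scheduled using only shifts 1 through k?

The precedence chain requires at least 2 distinct shifts.
With at most 3 per shift and 4 operations, at least 2 shifts are needed.
2 works (last occupied shift: shift 2): for example deburr -> shift 1; grind -> shift 2; anneal -> shift 2; weld -> shift 2.

2 shifts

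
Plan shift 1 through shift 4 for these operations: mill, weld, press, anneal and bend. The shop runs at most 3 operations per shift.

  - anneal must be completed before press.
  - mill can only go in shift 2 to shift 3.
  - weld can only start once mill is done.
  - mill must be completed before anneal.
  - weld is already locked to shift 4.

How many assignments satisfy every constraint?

Enumerating: anneal=shift 3; press=shift 4; mill=shift 2; weld=shift 4; bend=shift 1 | anneal -> shift 3, weld -> shift 4, press -> shift 4, bend -> shift 2, mill -> shift 2 | anneal=shift 3; press=shift 4; weld=shift 4; mill=shift 2; bend=shift 3 | press -> shift 4; mill -> shift 2; bend -> shift 4; anneal -> shift 3; weld -> shift 4.

4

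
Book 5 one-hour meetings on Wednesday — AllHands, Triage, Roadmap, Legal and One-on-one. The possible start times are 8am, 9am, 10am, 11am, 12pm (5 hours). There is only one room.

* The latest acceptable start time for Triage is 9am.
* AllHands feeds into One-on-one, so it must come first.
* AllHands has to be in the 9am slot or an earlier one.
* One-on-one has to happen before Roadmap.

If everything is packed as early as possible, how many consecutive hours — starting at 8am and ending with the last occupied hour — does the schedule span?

The precedence chain requires at least 3 distinct hours.
With at most 1 per hour and 5 meetings, at least 5 hours are needed.
5 works (last occupied hour: 12pm): for example Roadmap=11am; One-on-one=10am; AllHands=8am; Triage=9am; Legal=12pm.

5 hours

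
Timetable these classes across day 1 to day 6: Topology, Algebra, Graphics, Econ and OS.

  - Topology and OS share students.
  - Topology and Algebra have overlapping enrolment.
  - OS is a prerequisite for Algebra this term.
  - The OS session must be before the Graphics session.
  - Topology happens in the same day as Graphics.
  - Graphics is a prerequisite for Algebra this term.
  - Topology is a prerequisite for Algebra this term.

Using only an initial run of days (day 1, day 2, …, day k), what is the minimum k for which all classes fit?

The precedence chain requires at least 3 distinct days.
3 works (last occupied day: day 3): for example Graphics in day 2, OS in day 1, Topology in day 2, Econ in day 1, Algebra in day 3.

3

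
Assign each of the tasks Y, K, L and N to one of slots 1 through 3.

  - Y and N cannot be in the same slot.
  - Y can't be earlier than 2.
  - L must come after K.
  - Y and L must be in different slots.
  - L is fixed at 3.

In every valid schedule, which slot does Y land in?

2

Y's window is 2–3.
L is fixed at 3, and Y can't share a slot with L.
So Y must be 2.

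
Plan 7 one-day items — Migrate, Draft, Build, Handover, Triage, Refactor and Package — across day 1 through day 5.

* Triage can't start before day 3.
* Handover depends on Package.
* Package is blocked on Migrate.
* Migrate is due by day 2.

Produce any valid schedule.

Migrate=day 1; Handover=day 3; Triage=day 3; Package=day 2; Build=day 1; Draft=day 1; Refactor=day 1

Checking: Migrate(day 1) before Package(day 2); Package(day 2) before Handover(day 3); Migrate=day 1 in [day 1,day 2]; Triage=day 3 in [day 3,day 5].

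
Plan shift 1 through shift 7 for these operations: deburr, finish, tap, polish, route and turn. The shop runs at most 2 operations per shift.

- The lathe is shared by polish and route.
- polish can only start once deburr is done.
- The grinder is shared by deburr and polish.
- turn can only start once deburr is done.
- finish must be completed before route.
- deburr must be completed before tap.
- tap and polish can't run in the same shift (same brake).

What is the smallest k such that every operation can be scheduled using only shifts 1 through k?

3 shifts

The precedence chain requires at least 2 distinct shifts.
With at most 2 per shift and 6 operations, at least 3 shifts are needed.
3 works (last occupied shift: shift 3): for example finish=shift 1; tap=shift 2; route=shift 2; polish=shift 3; turn=shift 3; deburr=shift 1.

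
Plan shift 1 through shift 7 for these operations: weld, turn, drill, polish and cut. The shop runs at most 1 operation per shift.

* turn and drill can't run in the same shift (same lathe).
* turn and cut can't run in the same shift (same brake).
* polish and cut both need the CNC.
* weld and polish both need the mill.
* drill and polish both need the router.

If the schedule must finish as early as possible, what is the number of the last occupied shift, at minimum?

5

With at most 1 per shift and 5 operations, at least 5 shifts are needed.
5 works (last occupied shift: shift 5): for example turn=shift 2, weld=shift 1, polish=shift 4, cut=shift 5, drill=shift 3.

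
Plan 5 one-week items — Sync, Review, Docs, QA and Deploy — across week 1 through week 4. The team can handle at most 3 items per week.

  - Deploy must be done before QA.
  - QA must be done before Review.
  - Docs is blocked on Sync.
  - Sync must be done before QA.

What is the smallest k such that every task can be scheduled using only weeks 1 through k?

3 weeks

The precedence chain requires at least 3 distinct weeks.
With at most 3 per week and 5 tasks, at least 2 weeks are needed.
3 works (last occupied week: week 3): for example QA -> week 2; Review -> week 3; Sync -> week 1; Deploy -> week 1; Docs -> week 2.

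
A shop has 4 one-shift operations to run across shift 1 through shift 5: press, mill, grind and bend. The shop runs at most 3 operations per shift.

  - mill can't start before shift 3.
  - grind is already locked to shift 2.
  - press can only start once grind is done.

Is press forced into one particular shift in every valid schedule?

No

press can be shift 3 (e.g. press -> shift 3; mill -> shift 3; bend -> shift 1; grind -> shift 2) or shift 4 (e.g. grind -> shift 2, mill -> shift 3, press -> shift 4, bend -> shift 1).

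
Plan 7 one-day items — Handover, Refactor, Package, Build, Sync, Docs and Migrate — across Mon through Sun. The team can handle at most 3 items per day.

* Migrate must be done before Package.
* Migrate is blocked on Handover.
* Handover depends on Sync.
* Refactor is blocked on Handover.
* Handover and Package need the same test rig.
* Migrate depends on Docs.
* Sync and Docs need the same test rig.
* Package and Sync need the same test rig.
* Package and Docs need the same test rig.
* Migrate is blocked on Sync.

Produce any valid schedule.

Handover -> Tue; Build -> Mon; Package -> Thu; Refactor -> Wed; Docs -> Tue; Sync -> Mon; Migrate -> Wed

Checking: Sync(Mon) before Migrate(Wed); Handover(Tue) before Refactor(Wed); Sync(Mon) before Handover(Tue); Migrate(Wed) before Package(Thu); Handover(Tue) before Migrate(Wed); Docs(Tue) before Migrate(Wed); Sync(Mon) != Docs(Tue); Package(Thu) != Docs(Tue); Handover(Tue) != Package(Thu); Package(Thu) != Sync(Mon); max 2 per day (cap 3).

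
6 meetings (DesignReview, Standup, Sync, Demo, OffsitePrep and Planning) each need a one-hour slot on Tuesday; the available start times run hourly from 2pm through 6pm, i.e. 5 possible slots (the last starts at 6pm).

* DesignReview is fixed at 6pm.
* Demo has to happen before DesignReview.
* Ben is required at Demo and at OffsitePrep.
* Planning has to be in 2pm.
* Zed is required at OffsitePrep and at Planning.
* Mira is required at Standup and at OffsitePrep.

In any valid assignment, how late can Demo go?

Downstream work caps Demo at 5pm.
Demo at 5pm is achievable: OffsitePrep in 3pm, Demo in 5pm, Planning in 2pm, DesignReview in 6pm, Sync in 2pm, Standup in 2pm.

5pm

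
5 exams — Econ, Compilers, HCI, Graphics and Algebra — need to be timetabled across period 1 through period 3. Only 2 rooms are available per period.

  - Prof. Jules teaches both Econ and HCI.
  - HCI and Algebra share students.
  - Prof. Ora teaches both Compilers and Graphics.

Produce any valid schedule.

Graphics=period 2; Econ=period 1; HCI=period 2; Algebra=period 3; Compilers=period 1

Checking: Compilers(period 1) != Graphics(period 2); HCI(period 2) != Algebra(period 3); Econ(period 1) != HCI(period 2); max 2 per period (cap 2).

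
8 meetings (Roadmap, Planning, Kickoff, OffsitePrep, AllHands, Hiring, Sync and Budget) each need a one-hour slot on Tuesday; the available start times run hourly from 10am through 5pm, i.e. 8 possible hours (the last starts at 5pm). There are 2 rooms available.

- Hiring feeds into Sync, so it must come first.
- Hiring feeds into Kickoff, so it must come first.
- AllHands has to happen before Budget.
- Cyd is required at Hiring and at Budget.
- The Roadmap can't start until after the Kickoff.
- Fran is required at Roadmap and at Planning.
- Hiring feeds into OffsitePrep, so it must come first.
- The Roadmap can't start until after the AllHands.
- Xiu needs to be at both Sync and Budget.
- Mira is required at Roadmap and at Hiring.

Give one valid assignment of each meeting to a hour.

Hiring -> 10am, Planning -> 1pm, Kickoff -> 11am, OffsitePrep -> 11am, Roadmap -> 12pm, AllHands -> 10am, Budget -> 1pm, Sync -> 12pm

Checking: AllHands(10am) before Roadmap(12pm); Hiring(10am) before Sync(12pm); Hiring(10am) before Kickoff(11am); Hiring(10am) before OffsitePrep(11am); Kickoff(11am) before Roadmap(12pm); AllHands(10am) before Budget(1pm); Sync(12pm) != Budget(1pm); Roadmap(12pm) != Planning(1pm); Roadmap(12pm) != Hiring(10am); Hiring(10am) != Budget(1pm); max 2 per hour (cap 2).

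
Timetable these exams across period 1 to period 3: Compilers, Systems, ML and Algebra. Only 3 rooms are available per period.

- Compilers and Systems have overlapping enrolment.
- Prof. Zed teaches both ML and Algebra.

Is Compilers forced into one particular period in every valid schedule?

No

Compilers can be period 1 (e.g. ML -> period 1; Algebra -> period 2; Compilers -> period 1; Systems -> period 2) or period 2 (e.g. Algebra=period 2, Compilers=period 2, Systems=period 1, ML=period 1).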